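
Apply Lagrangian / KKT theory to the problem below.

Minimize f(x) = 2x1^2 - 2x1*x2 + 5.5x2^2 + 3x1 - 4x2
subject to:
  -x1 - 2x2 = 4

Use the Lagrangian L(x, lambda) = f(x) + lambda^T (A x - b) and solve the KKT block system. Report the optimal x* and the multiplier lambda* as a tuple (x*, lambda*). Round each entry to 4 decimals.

Form the Lagrangian:
  L(x, lambda) = (1/2) x^T Q x + c^T x + lambda^T (A x - b)
Stationarity (grad_x L = 0): Q x + c + A^T lambda = 0.
Primal feasibility: A x = b.

This gives the KKT block system:
  [ Q   A^T ] [ x     ]   [-c ]
  [ A    0  ] [ lambda ] = [ b ]

Solving the linear system:
  x*      = (-2.2857, -0.8571)
  lambda* = (-4.4286)
  f(x*)   = 7.1429

x* = (-2.2857, -0.8571), lambda* = (-4.4286)


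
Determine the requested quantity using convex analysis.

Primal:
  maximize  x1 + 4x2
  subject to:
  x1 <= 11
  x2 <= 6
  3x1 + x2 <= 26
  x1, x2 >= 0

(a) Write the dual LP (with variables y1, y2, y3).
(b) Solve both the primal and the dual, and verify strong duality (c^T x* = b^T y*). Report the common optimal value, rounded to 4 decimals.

The standard primal-dual pair for 'max c^T x s.t. A x <= b, x >= 0' is:
  Dual:  min b^T y  s.t.  A^T y >= c,  y >= 0.

So the dual LP is:
  minimize  11y1 + 6y2 + 26y3
  subject to:
    y1 + 3y3 >= 1
    y2 + y3 >= 4
    y1, y2, y3 >= 0

Solving the primal: x* = (6.6667, 6).
  primal value c^T x* = 30.6667.
Solving the dual: y* = (0, 3.6667, 0.3333).
  dual value b^T y* = 30.6667.
Strong duality: c^T x* = b^T y*. Confirmed.

30.6667


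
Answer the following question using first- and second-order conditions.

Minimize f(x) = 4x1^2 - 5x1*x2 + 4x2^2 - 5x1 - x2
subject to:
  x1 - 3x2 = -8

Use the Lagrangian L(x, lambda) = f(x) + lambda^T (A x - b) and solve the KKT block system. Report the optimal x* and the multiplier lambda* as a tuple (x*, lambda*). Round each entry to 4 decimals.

Form the Lagrangian:
  L(x, lambda) = (1/2) x^T Q x + c^T x + lambda^T (A x - b)
Stationarity (grad_x L = 0): Q x + c + A^T lambda = 0.
Primal feasibility: A x = b.

This gives the KKT block system:
  [ Q   A^T ] [ x     ]   [-c ]
  [ A    0  ] [ lambda ] = [ b ]

Solving the linear system:
  x*      = (2.08, 3.36)
  lambda* = (5.16)
  f(x*)   = 13.76

x* = (2.08, 3.36), lambda* = (5.16)


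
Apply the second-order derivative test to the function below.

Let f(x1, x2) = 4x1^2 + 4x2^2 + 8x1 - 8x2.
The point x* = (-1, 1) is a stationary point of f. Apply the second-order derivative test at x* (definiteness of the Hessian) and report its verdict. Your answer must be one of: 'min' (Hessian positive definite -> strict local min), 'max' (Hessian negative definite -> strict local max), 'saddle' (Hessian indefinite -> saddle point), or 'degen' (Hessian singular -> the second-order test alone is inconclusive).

Compute the Hessian H = grad^2 f:
  H = [[8, 0], [0, 8]]
Verify stationarity: grad f(x*) = H x* + g = (0, 0).
Eigenvalues of H: 8, 8.
Both eigenvalues > 0, so H is positive definite -> x* is a strict local min.

min


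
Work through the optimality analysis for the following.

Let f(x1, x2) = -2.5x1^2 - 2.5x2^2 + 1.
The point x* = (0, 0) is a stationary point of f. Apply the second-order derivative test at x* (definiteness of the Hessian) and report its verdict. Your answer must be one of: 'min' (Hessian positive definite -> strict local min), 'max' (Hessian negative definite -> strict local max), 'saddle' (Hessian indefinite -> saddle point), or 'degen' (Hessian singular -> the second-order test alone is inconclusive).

Compute the Hessian H = grad^2 f:
  H = [[-5, 0], [0, -5]]
Verify stationarity: grad f(x*) = H x* + g = (0, 0).
Eigenvalues of H: -5, -5.
Both eigenvalues < 0, so H is negative definite -> x* is a strict local max.

max


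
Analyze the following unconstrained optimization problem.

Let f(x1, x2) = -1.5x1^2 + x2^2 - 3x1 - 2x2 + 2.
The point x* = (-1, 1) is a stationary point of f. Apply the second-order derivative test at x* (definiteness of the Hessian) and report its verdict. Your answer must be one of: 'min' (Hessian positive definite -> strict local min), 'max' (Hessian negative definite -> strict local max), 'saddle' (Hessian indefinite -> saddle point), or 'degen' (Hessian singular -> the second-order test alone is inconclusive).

Compute the Hessian H = grad^2 f:
  H = [[-3, 0], [0, 2]]
Verify stationarity: grad f(x*) = H x* + g = (0, 0).
Eigenvalues of H: -3, 2.
Eigenvalues have mixed signs, so H is indefinite -> x* is a saddle point.

saddle


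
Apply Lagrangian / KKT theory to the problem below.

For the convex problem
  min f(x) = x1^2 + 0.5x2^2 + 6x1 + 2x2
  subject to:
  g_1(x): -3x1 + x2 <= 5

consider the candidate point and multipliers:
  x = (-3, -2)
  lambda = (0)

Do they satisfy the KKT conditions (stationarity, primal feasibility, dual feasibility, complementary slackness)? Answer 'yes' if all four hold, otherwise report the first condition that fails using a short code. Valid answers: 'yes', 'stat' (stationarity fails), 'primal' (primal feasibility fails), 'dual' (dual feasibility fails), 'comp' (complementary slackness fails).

Gradient of f: grad f(x) = Q x + c = (0, 0)
Constraint values g_i(x) = a_i^T x - b_i:
  g_1((-3, -2)) = 2
Stationarity residual: grad f(x) + sum_i lambda_i a_i = (0, 0)
  -> stationarity OK
Primal feasibility (all g_i <= 0): FAILS
Dual feasibility (all lambda_i >= 0): OK
Complementary slackness (lambda_i * g_i(x) = 0 for all i): OK

Verdict: the first failing condition is primal_feasibility -> primal.

primal


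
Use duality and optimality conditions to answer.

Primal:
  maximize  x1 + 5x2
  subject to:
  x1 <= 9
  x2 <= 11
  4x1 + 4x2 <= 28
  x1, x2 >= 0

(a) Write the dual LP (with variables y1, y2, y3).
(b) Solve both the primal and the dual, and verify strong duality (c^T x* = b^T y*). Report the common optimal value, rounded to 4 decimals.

The standard primal-dual pair for 'max c^T x s.t. A x <= b, x >= 0' is:
  Dual:  min b^T y  s.t.  A^T y >= c,  y >= 0.

So the dual LP is:
  minimize  9y1 + 11y2 + 28y3
  subject to:
    y1 + 4y3 >= 1
    y2 + 4y3 >= 5
    y1, y2, y3 >= 0

Solving the primal: x* = (0, 7).
  primal value c^T x* = 35.
Solving the dual: y* = (0, 0, 1.25).
  dual value b^T y* = 35.
Strong duality: c^T x* = b^T y*. Confirmed.

35


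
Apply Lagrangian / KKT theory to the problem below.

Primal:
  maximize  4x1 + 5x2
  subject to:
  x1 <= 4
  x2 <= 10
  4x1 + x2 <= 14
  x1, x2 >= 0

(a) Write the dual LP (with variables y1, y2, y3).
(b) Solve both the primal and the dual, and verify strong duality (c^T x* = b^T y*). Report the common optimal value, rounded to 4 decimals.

The standard primal-dual pair for 'max c^T x s.t. A x <= b, x >= 0' is:
  Dual:  min b^T y  s.t.  A^T y >= c,  y >= 0.

So the dual LP is:
  minimize  4y1 + 10y2 + 14y3
  subject to:
    y1 + 4y3 >= 4
    y2 + y3 >= 5
    y1, y2, y3 >= 0

Solving the primal: x* = (1, 10).
  primal value c^T x* = 54.
Solving the dual: y* = (0, 4, 1).
  dual value b^T y* = 54.
Strong duality: c^T x* = b^T y*. Confirmed.

54


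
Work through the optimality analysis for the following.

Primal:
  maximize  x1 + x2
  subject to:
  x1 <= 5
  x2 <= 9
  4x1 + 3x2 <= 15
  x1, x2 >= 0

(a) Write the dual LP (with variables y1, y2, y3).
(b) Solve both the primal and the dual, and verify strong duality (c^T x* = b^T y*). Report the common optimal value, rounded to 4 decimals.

The standard primal-dual pair for 'max c^T x s.t. A x <= b, x >= 0' is:
  Dual:  min b^T y  s.t.  A^T y >= c,  y >= 0.

So the dual LP is:
  minimize  5y1 + 9y2 + 15y3
  subject to:
    y1 + 4y3 >= 1
    y2 + 3y3 >= 1
    y1, y2, y3 >= 0

Solving the primal: x* = (0, 5).
  primal value c^T x* = 5.
Solving the dual: y* = (0, 0, 0.3333).
  dual value b^T y* = 5.
Strong duality: c^T x* = b^T y*. Confirmed.

5


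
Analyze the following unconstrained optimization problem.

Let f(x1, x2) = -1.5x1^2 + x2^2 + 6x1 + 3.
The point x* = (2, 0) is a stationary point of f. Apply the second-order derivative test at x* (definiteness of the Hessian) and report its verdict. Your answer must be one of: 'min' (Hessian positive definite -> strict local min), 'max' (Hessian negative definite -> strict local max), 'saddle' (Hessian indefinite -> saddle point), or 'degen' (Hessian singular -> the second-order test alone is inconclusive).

Compute the Hessian H = grad^2 f:
  H = [[-3, 0], [0, 2]]
Verify stationarity: grad f(x*) = H x* + g = (0, 0).
Eigenvalues of H: -3, 2.
Eigenvalues have mixed signs, so H is indefinite -> x* is a saddle point.

saddle


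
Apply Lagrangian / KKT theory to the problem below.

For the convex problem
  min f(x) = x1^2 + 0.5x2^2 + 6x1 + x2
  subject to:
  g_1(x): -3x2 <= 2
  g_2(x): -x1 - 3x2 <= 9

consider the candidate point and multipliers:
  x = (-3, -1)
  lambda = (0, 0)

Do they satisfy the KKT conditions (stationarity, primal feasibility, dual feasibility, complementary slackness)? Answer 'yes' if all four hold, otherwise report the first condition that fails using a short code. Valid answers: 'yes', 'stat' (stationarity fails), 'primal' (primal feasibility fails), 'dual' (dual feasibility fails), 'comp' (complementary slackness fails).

Gradient of f: grad f(x) = Q x + c = (0, 0)
Constraint values g_i(x) = a_i^T x - b_i:
  g_1((-3, -1)) = 1
  g_2((-3, -1)) = -3
Stationarity residual: grad f(x) + sum_i lambda_i a_i = (0, 0)
  -> stationarity OK
Primal feasibility (all g_i <= 0): FAILS
Dual feasibility (all lambda_i >= 0): OK
Complementary slackness (lambda_i * g_i(x) = 0 for all i): OK

Verdict: the first failing condition is primal_feasibility -> primal.

primal


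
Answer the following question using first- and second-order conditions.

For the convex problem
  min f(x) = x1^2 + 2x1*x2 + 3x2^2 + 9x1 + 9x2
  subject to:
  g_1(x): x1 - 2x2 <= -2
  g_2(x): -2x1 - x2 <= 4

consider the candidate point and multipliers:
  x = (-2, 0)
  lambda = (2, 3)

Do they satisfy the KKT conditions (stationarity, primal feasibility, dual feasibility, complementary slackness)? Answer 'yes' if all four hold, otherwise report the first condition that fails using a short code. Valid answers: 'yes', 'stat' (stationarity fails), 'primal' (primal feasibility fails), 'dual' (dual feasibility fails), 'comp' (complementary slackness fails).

Gradient of f: grad f(x) = Q x + c = (5, 5)
Constraint values g_i(x) = a_i^T x - b_i:
  g_1((-2, 0)) = 0
  g_2((-2, 0)) = 0
Stationarity residual: grad f(x) + sum_i lambda_i a_i = (1, -2)
  -> stationarity FAILS
Primal feasibility (all g_i <= 0): OK
Dual feasibility (all lambda_i >= 0): OK
Complementary slackness (lambda_i * g_i(x) = 0 for all i): OK

Verdict: the first failing condition is stationarity -> stat.

stat


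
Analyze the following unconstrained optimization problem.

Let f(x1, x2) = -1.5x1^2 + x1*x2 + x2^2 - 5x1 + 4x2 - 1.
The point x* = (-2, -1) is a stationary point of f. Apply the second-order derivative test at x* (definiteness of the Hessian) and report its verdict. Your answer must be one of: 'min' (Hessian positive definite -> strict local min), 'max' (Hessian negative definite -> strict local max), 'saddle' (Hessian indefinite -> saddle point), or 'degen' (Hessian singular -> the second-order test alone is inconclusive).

Compute the Hessian H = grad^2 f:
  H = [[-3, 1], [1, 2]]
Verify stationarity: grad f(x*) = H x* + g = (0, 0).
Eigenvalues of H: -3.1926, 2.1926.
Eigenvalues have mixed signs, so H is indefinite -> x* is a saddle point.

saddle


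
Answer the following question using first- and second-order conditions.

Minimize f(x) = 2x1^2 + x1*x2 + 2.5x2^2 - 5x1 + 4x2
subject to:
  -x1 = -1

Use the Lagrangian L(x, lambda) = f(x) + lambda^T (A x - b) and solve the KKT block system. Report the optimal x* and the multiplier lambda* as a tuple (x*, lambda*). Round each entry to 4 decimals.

Form the Lagrangian:
  L(x, lambda) = (1/2) x^T Q x + c^T x + lambda^T (A x - b)
Stationarity (grad_x L = 0): Q x + c + A^T lambda = 0.
Primal feasibility: A x = b.

This gives the KKT block system:
  [ Q   A^T ] [ x     ]   [-c ]
  [ A    0  ] [ lambda ] = [ b ]

Solving the linear system:
  x*      = (1, -1)
  lambda* = (-2)
  f(x*)   = -5.5

x* = (1, -1), lambda* = (-2)


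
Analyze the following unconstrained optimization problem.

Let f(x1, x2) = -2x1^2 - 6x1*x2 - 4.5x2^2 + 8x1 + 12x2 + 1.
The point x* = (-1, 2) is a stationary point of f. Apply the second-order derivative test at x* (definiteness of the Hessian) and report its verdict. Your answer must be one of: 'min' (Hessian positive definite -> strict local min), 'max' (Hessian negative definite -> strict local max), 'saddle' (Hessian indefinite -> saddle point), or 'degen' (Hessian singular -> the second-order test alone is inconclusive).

Compute the Hessian H = grad^2 f:
  H = [[-4, -6], [-6, -9]]
Verify stationarity: grad f(x*) = H x* + g = (0, 0).
Eigenvalues of H: -13, 0.
H has a zero eigenvalue (singular; negative semidefinite but not definite), so H is neither positive definite, negative definite, nor indefinite. The second-order test alone is inconclusive -> degen.
(Indeed, f is constant along the null direction of H through x*, so x* is not a strict local extremum.)

degen


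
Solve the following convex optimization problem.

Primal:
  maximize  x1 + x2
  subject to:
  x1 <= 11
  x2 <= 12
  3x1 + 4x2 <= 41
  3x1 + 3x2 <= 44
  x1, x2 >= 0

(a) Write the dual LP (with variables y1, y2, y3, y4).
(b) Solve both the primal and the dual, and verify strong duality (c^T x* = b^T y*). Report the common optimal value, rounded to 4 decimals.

The standard primal-dual pair for 'max c^T x s.t. A x <= b, x >= 0' is:
  Dual:  min b^T y  s.t.  A^T y >= c,  y >= 0.

So the dual LP is:
  minimize  11y1 + 12y2 + 41y3 + 44y4
  subject to:
    y1 + 3y3 + 3y4 >= 1
    y2 + 4y3 + 3y4 >= 1
    y1, y2, y3, y4 >= 0

Solving the primal: x* = (11, 2).
  primal value c^T x* = 13.
Solving the dual: y* = (0.25, 0, 0.25, 0).
  dual value b^T y* = 13.
Strong duality: c^T x* = b^T y*. Confirmed.

13


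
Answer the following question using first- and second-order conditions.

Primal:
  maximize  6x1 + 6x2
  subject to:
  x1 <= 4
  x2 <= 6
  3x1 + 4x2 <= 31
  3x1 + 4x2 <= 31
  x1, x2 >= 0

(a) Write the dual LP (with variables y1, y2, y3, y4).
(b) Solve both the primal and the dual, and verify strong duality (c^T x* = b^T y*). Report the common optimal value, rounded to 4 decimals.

The standard primal-dual pair for 'max c^T x s.t. A x <= b, x >= 0' is:
  Dual:  min b^T y  s.t.  A^T y >= c,  y >= 0.

So the dual LP is:
  minimize  4y1 + 6y2 + 31y3 + 31y4
  subject to:
    y1 + 3y3 + 3y4 >= 6
    y2 + 4y3 + 4y4 >= 6
    y1, y2, y3, y4 >= 0

Solving the primal: x* = (4, 4.75).
  primal value c^T x* = 52.5.
Solving the dual: y* = (1.5, 0, 1.5, 0).
  dual value b^T y* = 52.5.
Strong duality: c^T x* = b^T y*. Confirmed.

52.5


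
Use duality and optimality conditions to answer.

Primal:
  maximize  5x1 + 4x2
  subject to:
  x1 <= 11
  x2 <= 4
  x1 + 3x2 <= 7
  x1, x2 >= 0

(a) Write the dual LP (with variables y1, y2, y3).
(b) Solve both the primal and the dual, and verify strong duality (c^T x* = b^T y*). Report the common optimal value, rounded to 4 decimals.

The standard primal-dual pair for 'max c^T x s.t. A x <= b, x >= 0' is:
  Dual:  min b^T y  s.t.  A^T y >= c,  y >= 0.

So the dual LP is:
  minimize  11y1 + 4y2 + 7y3
  subject to:
    y1 + y3 >= 5
    y2 + 3y3 >= 4
    y1, y2, y3 >= 0

Solving the primal: x* = (7, 0).
  primal value c^T x* = 35.
Solving the dual: y* = (0, 0, 5).
  dual value b^T y* = 35.
Strong duality: c^T x* = b^T y*. Confirmed.

35


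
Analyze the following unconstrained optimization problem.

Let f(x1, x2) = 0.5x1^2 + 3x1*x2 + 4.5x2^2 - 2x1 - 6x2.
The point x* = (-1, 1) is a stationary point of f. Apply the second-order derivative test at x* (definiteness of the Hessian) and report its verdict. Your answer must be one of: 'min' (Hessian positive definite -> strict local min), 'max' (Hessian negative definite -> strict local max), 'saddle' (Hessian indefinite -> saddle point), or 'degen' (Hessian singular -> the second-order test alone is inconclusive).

Compute the Hessian H = grad^2 f:
  H = [[1, 3], [3, 9]]
Verify stationarity: grad f(x*) = H x* + g = (0, 0).
Eigenvalues of H: 0, 10.
H has a zero eigenvalue (singular; positive semidefinite but not definite), so H is neither positive definite, negative definite, nor indefinite. The second-order test alone is inconclusive -> degen.
(Indeed, f is constant along the null direction of H through x*, so x* is not a strict local extremum.)

degen


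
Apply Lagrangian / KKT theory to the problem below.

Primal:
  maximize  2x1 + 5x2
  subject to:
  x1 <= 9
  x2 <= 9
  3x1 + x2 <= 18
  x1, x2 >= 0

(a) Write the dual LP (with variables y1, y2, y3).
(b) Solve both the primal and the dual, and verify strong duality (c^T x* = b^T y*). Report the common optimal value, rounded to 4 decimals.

The standard primal-dual pair for 'max c^T x s.t. A x <= b, x >= 0' is:
  Dual:  min b^T y  s.t.  A^T y >= c,  y >= 0.

So the dual LP is:
  minimize  9y1 + 9y2 + 18y3
  subject to:
    y1 + 3y3 >= 2
    y2 + y3 >= 5
    y1, y2, y3 >= 0

Solving the primal: x* = (3, 9).
  primal value c^T x* = 51.
Solving the dual: y* = (0, 4.3333, 0.6667).
  dual value b^T y* = 51.
Strong duality: c^T x* = b^T y*. Confirmed.

51


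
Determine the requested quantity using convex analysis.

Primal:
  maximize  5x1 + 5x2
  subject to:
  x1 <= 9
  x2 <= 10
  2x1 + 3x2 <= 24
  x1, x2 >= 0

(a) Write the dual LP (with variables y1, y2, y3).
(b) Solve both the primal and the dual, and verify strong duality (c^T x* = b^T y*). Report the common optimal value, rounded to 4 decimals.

The standard primal-dual pair for 'max c^T x s.t. A x <= b, x >= 0' is:
  Dual:  min b^T y  s.t.  A^T y >= c,  y >= 0.

So the dual LP is:
  minimize  9y1 + 10y2 + 24y3
  subject to:
    y1 + 2y3 >= 5
    y2 + 3y3 >= 5
    y1, y2, y3 >= 0

Solving the primal: x* = (9, 2).
  primal value c^T x* = 55.
Solving the dual: y* = (1.6667, 0, 1.6667).
  dual value b^T y* = 55.
Strong duality: c^T x* = b^T y*. Confirmed.

55


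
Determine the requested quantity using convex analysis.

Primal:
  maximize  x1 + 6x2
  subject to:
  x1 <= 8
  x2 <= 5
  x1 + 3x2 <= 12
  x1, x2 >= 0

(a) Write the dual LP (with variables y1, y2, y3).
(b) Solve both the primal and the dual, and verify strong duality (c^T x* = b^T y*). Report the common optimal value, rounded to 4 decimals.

The standard primal-dual pair for 'max c^T x s.t. A x <= b, x >= 0' is:
  Dual:  min b^T y  s.t.  A^T y >= c,  y >= 0.

So the dual LP is:
  minimize  8y1 + 5y2 + 12y3
  subject to:
    y1 + y3 >= 1
    y2 + 3y3 >= 6
    y1, y2, y3 >= 0

Solving the primal: x* = (0, 4).
  primal value c^T x* = 24.
Solving the dual: y* = (0, 0, 2).
  dual value b^T y* = 24.
Strong duality: c^T x* = b^T y*. Confirmed.

24


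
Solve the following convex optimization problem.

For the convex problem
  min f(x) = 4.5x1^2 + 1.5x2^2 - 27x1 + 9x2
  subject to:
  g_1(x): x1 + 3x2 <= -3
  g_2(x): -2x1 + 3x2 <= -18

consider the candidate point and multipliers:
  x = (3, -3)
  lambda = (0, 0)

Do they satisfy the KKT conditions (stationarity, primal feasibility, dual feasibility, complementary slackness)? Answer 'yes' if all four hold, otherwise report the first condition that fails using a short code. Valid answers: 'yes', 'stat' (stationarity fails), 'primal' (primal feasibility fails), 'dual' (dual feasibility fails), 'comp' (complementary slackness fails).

Gradient of f: grad f(x) = Q x + c = (0, 0)
Constraint values g_i(x) = a_i^T x - b_i:
  g_1((3, -3)) = -3
  g_2((3, -3)) = 3
Stationarity residual: grad f(x) + sum_i lambda_i a_i = (0, 0)
  -> stationarity OK
Primal feasibility (all g_i <= 0): FAILS
Dual feasibility (all lambda_i >= 0): OK
Complementary slackness (lambda_i * g_i(x) = 0 for all i): OK

Verdict: the first failing condition is primal_feasibility -> primal.

primal


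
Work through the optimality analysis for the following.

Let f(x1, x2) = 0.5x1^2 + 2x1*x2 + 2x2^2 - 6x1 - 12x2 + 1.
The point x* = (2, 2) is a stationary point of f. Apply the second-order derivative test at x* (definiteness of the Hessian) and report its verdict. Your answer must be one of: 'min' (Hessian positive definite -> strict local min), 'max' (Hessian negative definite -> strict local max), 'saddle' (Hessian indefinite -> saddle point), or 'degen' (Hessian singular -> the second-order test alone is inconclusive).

Compute the Hessian H = grad^2 f:
  H = [[1, 2], [2, 4]]
Verify stationarity: grad f(x*) = H x* + g = (0, 0).
Eigenvalues of H: 0, 5.
H has a zero eigenvalue (singular; positive semidefinite but not definite), so H is neither positive definite, negative definite, nor indefinite. The second-order test alone is inconclusive -> degen.
(Indeed, f is constant along the null direction of H through x*, so x* is not a strict local extremum.)

degen


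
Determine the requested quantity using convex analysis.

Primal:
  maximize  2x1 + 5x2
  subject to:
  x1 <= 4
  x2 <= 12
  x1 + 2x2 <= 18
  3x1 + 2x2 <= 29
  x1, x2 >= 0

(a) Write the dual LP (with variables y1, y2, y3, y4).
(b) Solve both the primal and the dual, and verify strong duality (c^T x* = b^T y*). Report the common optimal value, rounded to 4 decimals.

The standard primal-dual pair for 'max c^T x s.t. A x <= b, x >= 0' is:
  Dual:  min b^T y  s.t.  A^T y >= c,  y >= 0.

So the dual LP is:
  minimize  4y1 + 12y2 + 18y3 + 29y4
  subject to:
    y1 + y3 + 3y4 >= 2
    y2 + 2y3 + 2y4 >= 5
    y1, y2, y3, y4 >= 0

Solving the primal: x* = (0, 9).
  primal value c^T x* = 45.
Solving the dual: y* = (0, 0, 2.5, 0).
  dual value b^T y* = 45.
Strong duality: c^T x* = b^T y*. Confirmed.

45


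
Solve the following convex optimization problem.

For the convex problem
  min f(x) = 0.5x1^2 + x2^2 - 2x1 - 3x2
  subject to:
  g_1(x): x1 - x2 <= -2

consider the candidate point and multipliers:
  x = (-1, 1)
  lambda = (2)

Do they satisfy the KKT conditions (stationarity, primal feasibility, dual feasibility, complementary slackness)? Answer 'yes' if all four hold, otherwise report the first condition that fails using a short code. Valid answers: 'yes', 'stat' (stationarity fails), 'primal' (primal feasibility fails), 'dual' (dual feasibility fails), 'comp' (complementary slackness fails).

Gradient of f: grad f(x) = Q x + c = (-3, -1)
Constraint values g_i(x) = a_i^T x - b_i:
  g_1((-1, 1)) = 0
Stationarity residual: grad f(x) + sum_i lambda_i a_i = (-1, -3)
  -> stationarity FAILS
Primal feasibility (all g_i <= 0): OK
Dual feasibility (all lambda_i >= 0): OK
Complementary slackness (lambda_i * g_i(x) = 0 for all i): OK

Verdict: the first failing condition is stationarity -> stat.

stat


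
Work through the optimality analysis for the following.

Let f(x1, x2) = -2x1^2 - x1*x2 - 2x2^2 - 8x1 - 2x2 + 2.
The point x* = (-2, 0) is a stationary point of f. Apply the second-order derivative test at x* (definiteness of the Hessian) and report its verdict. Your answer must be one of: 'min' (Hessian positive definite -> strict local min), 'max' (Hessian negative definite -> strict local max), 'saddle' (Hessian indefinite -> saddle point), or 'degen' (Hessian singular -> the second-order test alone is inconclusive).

Compute the Hessian H = grad^2 f:
  H = [[-4, -1], [-1, -4]]
Verify stationarity: grad f(x*) = H x* + g = (0, 0).
Eigenvalues of H: -5, -3.
Both eigenvalues < 0, so H is negative definite -> x* is a strict local max.

max


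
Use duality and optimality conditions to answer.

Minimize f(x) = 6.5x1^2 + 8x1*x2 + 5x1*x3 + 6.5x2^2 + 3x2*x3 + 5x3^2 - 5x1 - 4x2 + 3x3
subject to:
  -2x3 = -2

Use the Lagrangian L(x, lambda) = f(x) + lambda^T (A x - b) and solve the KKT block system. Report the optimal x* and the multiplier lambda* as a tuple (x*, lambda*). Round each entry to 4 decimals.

Form the Lagrangian:
  L(x, lambda) = (1/2) x^T Q x + c^T x + lambda^T (A x - b)
Stationarity (grad_x L = 0): Q x + c + A^T lambda = 0.
Primal feasibility: A x = b.

This gives the KKT block system:
  [ Q   A^T ] [ x     ]   [-c ]
  [ A    0  ] [ lambda ] = [ b ]

Solving the linear system:
  x*      = (-0.0762, 0.1238, 1)
  lambda* = (6.4952)
  f(x*)   = 7.9381

x* = (-0.0762, 0.1238, 1), lambda* = (6.4952)


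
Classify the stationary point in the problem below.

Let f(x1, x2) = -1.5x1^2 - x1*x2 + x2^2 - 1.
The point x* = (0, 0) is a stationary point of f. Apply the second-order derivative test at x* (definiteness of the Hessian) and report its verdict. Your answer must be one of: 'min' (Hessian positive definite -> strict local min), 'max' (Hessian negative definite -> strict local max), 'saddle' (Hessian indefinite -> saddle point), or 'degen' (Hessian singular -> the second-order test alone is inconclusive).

Compute the Hessian H = grad^2 f:
  H = [[-3, -1], [-1, 2]]
Verify stationarity: grad f(x*) = H x* + g = (0, 0).
Eigenvalues of H: -3.1926, 2.1926.
Eigenvalues have mixed signs, so H is indefinite -> x* is a saddle point.

saddle


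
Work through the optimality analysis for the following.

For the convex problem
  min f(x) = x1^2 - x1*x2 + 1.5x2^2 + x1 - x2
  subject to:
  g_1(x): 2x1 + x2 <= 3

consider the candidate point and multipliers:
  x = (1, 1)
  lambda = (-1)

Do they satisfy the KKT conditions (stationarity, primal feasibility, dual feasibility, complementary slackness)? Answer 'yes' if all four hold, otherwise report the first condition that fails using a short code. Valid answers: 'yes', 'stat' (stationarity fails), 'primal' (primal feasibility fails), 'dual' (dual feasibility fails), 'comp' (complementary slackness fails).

Gradient of f: grad f(x) = Q x + c = (2, 1)
Constraint values g_i(x) = a_i^T x - b_i:
  g_1((1, 1)) = 0
Stationarity residual: grad f(x) + sum_i lambda_i a_i = (0, 0)
  -> stationarity OK
Primal feasibility (all g_i <= 0): OK
Dual feasibility (all lambda_i >= 0): FAILS
Complementary slackness (lambda_i * g_i(x) = 0 for all i): OK

Verdict: the first failing condition is dual_feasibility -> dual.

dual


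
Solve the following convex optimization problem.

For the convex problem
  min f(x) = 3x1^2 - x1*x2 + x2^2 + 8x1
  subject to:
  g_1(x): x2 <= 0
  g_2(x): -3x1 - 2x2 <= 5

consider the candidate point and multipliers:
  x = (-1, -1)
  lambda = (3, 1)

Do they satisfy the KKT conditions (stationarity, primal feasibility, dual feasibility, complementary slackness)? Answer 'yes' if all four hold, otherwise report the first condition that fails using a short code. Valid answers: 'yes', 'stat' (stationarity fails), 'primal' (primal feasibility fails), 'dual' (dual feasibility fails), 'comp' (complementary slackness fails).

Gradient of f: grad f(x) = Q x + c = (3, -1)
Constraint values g_i(x) = a_i^T x - b_i:
  g_1((-1, -1)) = -1
  g_2((-1, -1)) = 0
Stationarity residual: grad f(x) + sum_i lambda_i a_i = (0, 0)
  -> stationarity OK
Primal feasibility (all g_i <= 0): OK
Dual feasibility (all lambda_i >= 0): OK
Complementary slackness (lambda_i * g_i(x) = 0 for all i): FAILS

Verdict: the first failing condition is complementary_slackness -> comp.

comp


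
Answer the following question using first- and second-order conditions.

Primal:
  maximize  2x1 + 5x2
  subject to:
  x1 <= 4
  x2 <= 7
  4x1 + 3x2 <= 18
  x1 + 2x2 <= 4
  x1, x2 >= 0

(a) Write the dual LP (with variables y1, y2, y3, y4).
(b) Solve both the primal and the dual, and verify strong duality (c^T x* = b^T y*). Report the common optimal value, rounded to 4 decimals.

The standard primal-dual pair for 'max c^T x s.t. A x <= b, x >= 0' is:
  Dual:  min b^T y  s.t.  A^T y >= c,  y >= 0.

So the dual LP is:
  minimize  4y1 + 7y2 + 18y3 + 4y4
  subject to:
    y1 + 4y3 + y4 >= 2
    y2 + 3y3 + 2y4 >= 5
    y1, y2, y3, y4 >= 0

Solving the primal: x* = (0, 2).
  primal value c^T x* = 10.
Solving the dual: y* = (0, 0, 0, 2.5).
  dual value b^T y* = 10.
Strong duality: c^T x* = b^T y*. Confirmed.

10


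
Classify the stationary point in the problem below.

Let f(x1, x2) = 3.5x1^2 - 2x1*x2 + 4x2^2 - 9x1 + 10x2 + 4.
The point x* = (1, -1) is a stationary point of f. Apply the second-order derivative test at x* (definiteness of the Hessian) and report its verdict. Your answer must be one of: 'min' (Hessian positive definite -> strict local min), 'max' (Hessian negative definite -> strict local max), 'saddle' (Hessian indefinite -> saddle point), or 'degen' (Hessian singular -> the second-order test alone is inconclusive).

Compute the Hessian H = grad^2 f:
  H = [[7, -2], [-2, 8]]
Verify stationarity: grad f(x*) = H x* + g = (0, 0).
Eigenvalues of H: 5.4384, 9.5616.
Both eigenvalues > 0, so H is positive definite -> x* is a strict local min.

min


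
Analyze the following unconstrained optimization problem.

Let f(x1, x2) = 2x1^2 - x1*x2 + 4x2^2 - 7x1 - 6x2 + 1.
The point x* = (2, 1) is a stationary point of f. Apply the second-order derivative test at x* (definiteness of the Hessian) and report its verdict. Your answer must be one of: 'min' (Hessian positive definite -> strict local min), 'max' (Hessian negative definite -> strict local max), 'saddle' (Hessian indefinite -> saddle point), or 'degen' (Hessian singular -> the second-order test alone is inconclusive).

Compute the Hessian H = grad^2 f:
  H = [[4, -1], [-1, 8]]
Verify stationarity: grad f(x*) = H x* + g = (0, 0).
Eigenvalues of H: 3.7639, 8.2361.
Both eigenvalues > 0, so H is positive definite -> x* is a strict local min.

min


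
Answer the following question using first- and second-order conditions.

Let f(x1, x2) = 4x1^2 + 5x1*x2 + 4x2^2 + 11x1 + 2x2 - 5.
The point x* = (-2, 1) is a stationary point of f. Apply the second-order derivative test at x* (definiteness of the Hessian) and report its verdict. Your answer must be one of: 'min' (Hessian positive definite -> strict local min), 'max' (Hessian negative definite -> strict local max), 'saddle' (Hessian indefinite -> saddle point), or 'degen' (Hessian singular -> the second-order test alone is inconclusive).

Compute the Hessian H = grad^2 f:
  H = [[8, 5], [5, 8]]
Verify stationarity: grad f(x*) = H x* + g = (0, 0).
Eigenvalues of H: 3, 13.
Both eigenvalues > 0, so H is positive definite -> x* is a strict local min.

min


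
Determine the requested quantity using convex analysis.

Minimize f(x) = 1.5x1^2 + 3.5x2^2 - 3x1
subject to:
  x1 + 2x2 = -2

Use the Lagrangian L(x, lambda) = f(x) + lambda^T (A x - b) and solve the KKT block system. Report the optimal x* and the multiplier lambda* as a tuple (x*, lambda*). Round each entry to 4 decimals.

Form the Lagrangian:
  L(x, lambda) = (1/2) x^T Q x + c^T x + lambda^T (A x - b)
Stationarity (grad_x L = 0): Q x + c + A^T lambda = 0.
Primal feasibility: A x = b.

This gives the KKT block system:
  [ Q   A^T ] [ x     ]   [-c ]
  [ A    0  ] [ lambda ] = [ b ]

Solving the linear system:
  x*      = (-0.1053, -0.9474)
  lambda* = (3.3158)
  f(x*)   = 3.4737

x* = (-0.1053, -0.9474), lambda* = (3.3158)


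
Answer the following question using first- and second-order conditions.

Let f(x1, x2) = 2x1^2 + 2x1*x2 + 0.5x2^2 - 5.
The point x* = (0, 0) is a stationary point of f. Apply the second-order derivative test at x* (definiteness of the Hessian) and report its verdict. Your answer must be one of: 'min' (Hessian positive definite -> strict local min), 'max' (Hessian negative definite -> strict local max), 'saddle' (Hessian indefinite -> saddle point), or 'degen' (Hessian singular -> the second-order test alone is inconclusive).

Compute the Hessian H = grad^2 f:
  H = [[4, 2], [2, 1]]
Verify stationarity: grad f(x*) = H x* + g = (0, 0).
Eigenvalues of H: 0, 5.
H has a zero eigenvalue (singular; positive semidefinite but not definite), so H is neither positive definite, negative definite, nor indefinite. The second-order test alone is inconclusive -> degen.
(Indeed, f is constant along the null direction of H through x*, so x* is not a strict local extremum.)

degen


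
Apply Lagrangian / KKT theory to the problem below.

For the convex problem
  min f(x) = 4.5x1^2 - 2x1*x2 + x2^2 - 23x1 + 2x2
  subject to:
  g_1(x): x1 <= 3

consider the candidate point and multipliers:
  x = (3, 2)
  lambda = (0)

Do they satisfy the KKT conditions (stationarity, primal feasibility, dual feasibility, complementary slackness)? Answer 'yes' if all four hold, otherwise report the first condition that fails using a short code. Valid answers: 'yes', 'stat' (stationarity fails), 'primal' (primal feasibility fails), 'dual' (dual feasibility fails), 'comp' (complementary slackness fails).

Gradient of f: grad f(x) = Q x + c = (0, 0)
Constraint values g_i(x) = a_i^T x - b_i:
  g_1((3, 2)) = 0
Stationarity residual: grad f(x) + sum_i lambda_i a_i = (0, 0)
  -> stationarity OK
Primal feasibility (all g_i <= 0): OK
Dual feasibility (all lambda_i >= 0): OK
Complementary slackness (lambda_i * g_i(x) = 0 for all i): OK

Verdict: yes, KKT holds.

yes


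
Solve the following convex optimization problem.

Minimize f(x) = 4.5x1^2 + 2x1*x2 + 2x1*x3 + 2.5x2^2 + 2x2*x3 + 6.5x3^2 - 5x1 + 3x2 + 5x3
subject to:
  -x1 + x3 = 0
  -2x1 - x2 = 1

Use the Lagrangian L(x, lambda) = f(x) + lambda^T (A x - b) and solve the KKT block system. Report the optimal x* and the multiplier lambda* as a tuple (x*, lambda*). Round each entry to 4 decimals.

Form the Lagrangian:
  L(x, lambda) = (1/2) x^T Q x + c^T x + lambda^T (A x - b)
Stationarity (grad_x L = 0): Q x + c + A^T lambda = 0.
Primal feasibility: A x = b.

This gives the KKT block system:
  [ Q   A^T ] [ x     ]   [-c ]
  [ A    0  ] [ lambda ] = [ b ]

Solving the linear system:
  x*      = (0, -1, 0)
  lambda* = (-3, -2)
  f(x*)   = -0.5

x* = (0, -1, 0), lambda* = (-3, -2)


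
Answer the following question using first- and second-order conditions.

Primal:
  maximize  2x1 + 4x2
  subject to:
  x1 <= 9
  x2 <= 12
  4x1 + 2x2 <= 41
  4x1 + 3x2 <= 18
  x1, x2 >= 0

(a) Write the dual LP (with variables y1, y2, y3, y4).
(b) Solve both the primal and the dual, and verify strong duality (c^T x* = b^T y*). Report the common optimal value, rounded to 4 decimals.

The standard primal-dual pair for 'max c^T x s.t. A x <= b, x >= 0' is:
  Dual:  min b^T y  s.t.  A^T y >= c,  y >= 0.

So the dual LP is:
  minimize  9y1 + 12y2 + 41y3 + 18y4
  subject to:
    y1 + 4y3 + 4y4 >= 2
    y2 + 2y3 + 3y4 >= 4
    y1, y2, y3, y4 >= 0

Solving the primal: x* = (0, 6).
  primal value c^T x* = 24.
Solving the dual: y* = (0, 0, 0, 1.3333).
  dual value b^T y* = 24.
Strong duality: c^T x* = b^T y*. Confirmed.

24


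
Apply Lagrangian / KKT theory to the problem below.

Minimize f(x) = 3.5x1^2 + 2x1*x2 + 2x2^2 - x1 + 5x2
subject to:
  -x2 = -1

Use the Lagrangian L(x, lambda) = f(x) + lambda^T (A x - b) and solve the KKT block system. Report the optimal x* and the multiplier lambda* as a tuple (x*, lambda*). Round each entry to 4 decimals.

Form the Lagrangian:
  L(x, lambda) = (1/2) x^T Q x + c^T x + lambda^T (A x - b)
Stationarity (grad_x L = 0): Q x + c + A^T lambda = 0.
Primal feasibility: A x = b.

This gives the KKT block system:
  [ Q   A^T ] [ x     ]   [-c ]
  [ A    0  ] [ lambda ] = [ b ]

Solving the linear system:
  x*      = (-0.1429, 1)
  lambda* = (8.7143)
  f(x*)   = 6.9286

x* = (-0.1429, 1), lambda* = (8.7143)


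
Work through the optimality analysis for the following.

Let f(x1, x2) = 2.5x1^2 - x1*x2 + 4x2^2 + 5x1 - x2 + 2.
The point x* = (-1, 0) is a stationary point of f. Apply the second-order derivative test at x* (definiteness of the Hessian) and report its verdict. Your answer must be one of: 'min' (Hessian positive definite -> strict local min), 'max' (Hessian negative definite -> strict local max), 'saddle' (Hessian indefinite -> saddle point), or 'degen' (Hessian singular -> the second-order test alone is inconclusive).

Compute the Hessian H = grad^2 f:
  H = [[5, -1], [-1, 8]]
Verify stationarity: grad f(x*) = H x* + g = (0, 0).
Eigenvalues of H: 4.6972, 8.3028.
Both eigenvalues > 0, so H is positive definite -> x* is a strict local min.

min


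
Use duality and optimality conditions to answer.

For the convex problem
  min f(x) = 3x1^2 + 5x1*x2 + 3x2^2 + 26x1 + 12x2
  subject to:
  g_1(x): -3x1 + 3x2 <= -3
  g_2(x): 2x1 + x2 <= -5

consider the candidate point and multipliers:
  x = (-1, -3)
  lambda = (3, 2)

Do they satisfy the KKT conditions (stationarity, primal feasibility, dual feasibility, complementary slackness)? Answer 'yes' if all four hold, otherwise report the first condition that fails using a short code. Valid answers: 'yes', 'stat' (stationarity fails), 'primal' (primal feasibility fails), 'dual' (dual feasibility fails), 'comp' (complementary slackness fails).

Gradient of f: grad f(x) = Q x + c = (5, -11)
Constraint values g_i(x) = a_i^T x - b_i:
  g_1((-1, -3)) = -3
  g_2((-1, -3)) = 0
Stationarity residual: grad f(x) + sum_i lambda_i a_i = (0, 0)
  -> stationarity OK
Primal feasibility (all g_i <= 0): OK
Dual feasibility (all lambda_i >= 0): OK
Complementary slackness (lambda_i * g_i(x) = 0 for all i): FAILS

Verdict: the first failing condition is complementary_slackness -> comp.

comp


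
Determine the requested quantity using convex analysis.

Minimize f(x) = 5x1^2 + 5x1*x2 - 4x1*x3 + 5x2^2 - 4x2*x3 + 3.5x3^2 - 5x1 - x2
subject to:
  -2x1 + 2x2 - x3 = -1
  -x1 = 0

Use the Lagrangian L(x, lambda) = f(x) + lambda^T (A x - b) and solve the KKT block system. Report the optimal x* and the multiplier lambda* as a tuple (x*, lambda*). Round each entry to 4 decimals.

Form the Lagrangian:
  L(x, lambda) = (1/2) x^T Q x + c^T x + lambda^T (A x - b)
Stationarity (grad_x L = 0): Q x + c + A^T lambda = 0.
Primal feasibility: A x = b.

This gives the KKT block system:
  [ Q   A^T ] [ x     ]   [-c ]
  [ A    0  ] [ lambda ] = [ b ]

Solving the linear system:
  x*      = (0, -0.4091, 0.1818)
  lambda* = (2.9091, -13.5909)
  f(x*)   = 1.6591

x* = (0, -0.4091, 0.1818), lambda* = (2.9091, -13.5909)


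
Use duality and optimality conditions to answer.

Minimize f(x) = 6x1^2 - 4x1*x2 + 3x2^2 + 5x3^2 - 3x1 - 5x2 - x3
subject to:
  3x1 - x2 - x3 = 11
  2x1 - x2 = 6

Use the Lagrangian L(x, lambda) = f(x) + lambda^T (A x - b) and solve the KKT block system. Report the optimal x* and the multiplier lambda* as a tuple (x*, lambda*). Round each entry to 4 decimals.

Form the Lagrangian:
  L(x, lambda) = (1/2) x^T Q x + c^T x + lambda^T (A x - b)
Stationarity (grad_x L = 0): Q x + c + A^T lambda = 0.
Primal feasibility: A x = b.

This gives the KKT block system:
  [ Q   A^T ] [ x     ]   [-c ]
  [ A    0  ] [ lambda ] = [ b ]

Solving the linear system:
  x*      = (3.7333, 1.4667, -1.2667)
  lambda* = (-13.6667, 2.5333)
  f(x*)   = 58.9333

x* = (3.7333, 1.4667, -1.2667), lambda* = (-13.6667, 2.5333)


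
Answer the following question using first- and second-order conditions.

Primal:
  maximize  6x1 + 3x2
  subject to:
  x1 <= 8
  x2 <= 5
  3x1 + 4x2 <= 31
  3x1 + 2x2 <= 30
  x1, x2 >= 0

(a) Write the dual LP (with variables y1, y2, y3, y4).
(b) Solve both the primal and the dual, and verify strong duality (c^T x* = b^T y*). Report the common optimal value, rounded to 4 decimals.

The standard primal-dual pair for 'max c^T x s.t. A x <= b, x >= 0' is:
  Dual:  min b^T y  s.t.  A^T y >= c,  y >= 0.

So the dual LP is:
  minimize  8y1 + 5y2 + 31y3 + 30y4
  subject to:
    y1 + 3y3 + 3y4 >= 6
    y2 + 4y3 + 2y4 >= 3
    y1, y2, y3, y4 >= 0

Solving the primal: x* = (8, 1.75).
  primal value c^T x* = 53.25.
Solving the dual: y* = (3.75, 0, 0.75, 0).
  dual value b^T y* = 53.25.
Strong duality: c^T x* = b^T y*. Confirmed.

53.25


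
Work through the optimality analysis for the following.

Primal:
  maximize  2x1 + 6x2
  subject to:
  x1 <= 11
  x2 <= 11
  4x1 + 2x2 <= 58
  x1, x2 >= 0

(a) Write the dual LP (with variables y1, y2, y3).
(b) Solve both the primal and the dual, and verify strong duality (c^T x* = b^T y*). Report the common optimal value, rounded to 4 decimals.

The standard primal-dual pair for 'max c^T x s.t. A x <= b, x >= 0' is:
  Dual:  min b^T y  s.t.  A^T y >= c,  y >= 0.

So the dual LP is:
  minimize  11y1 + 11y2 + 58y3
  subject to:
    y1 + 4y3 >= 2
    y2 + 2y3 >= 6
    y1, y2, y3 >= 0

Solving the primal: x* = (9, 11).
  primal value c^T x* = 84.
Solving the dual: y* = (0, 5, 0.5).
  dual value b^T y* = 84.
Strong duality: c^T x* = b^T y*. Confirmed.

84
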